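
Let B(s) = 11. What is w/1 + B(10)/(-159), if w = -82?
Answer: -13049/159 ≈ -82.069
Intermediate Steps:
w/1 + B(10)/(-159) = -82/1 + 11/(-159) = -82*1 + 11*(-1/159) = -82 - 11/159 = -13049/159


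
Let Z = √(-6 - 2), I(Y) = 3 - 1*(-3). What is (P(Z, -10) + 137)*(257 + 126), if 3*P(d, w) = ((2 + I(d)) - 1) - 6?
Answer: 157796/3 ≈ 52599.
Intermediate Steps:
I(Y) = 6 (I(Y) = 3 + 3 = 6)
Z = 2*I*√2 (Z = √(-8) = 2*I*√2 ≈ 2.8284*I)
P(d, w) = ⅓ (P(d, w) = (((2 + 6) - 1) - 6)/3 = ((8 - 1) - 6)/3 = (7 - 6)/3 = (⅓)*1 = ⅓)
(P(Z, -10) + 137)*(257 + 126) = (⅓ + 137)*(257 + 126) = (412/3)*383 = 157796/3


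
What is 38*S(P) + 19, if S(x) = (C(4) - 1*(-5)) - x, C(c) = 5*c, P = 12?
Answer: 513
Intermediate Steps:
S(x) = 25 - x (S(x) = (5*4 - 1*(-5)) - x = (20 + 5) - x = 25 - x)
38*S(P) + 19 = 38*(25 - 1*12) + 19 = 38*(25 - 12) + 19 = 38*13 + 19 = 494 + 19 = 513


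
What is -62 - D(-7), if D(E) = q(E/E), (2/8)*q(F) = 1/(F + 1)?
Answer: -64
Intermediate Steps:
q(F) = 4/(1 + F) (q(F) = 4/(F + 1) = 4/(1 + F))
D(E) = 2 (D(E) = 4/(1 + E/E) = 4/(1 + 1) = 4/2 = 4*(½) = 2)
-62 - D(-7) = -62 - 1*2 = -62 - 2 = -64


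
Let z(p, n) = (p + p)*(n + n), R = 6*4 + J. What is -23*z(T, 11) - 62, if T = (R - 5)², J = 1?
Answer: -404862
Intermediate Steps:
R = 25 (R = 6*4 + 1 = 24 + 1 = 25)
T = 400 (T = (25 - 5)² = 20² = 400)
z(p, n) = 4*n*p (z(p, n) = (2*p)*(2*n) = 4*n*p)
-23*z(T, 11) - 62 = -92*11*400 - 62 = -23*17600 - 62 = -404800 - 62 = -404862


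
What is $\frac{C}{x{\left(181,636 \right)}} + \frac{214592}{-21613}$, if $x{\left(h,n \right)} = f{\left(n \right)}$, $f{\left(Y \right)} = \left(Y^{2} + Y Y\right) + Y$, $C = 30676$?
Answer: $- \frac{43269172847}{4374622491} \approx -9.8909$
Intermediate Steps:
$f{\left(Y \right)} = Y + 2 Y^{2}$ ($f{\left(Y \right)} = \left(Y^{2} + Y^{2}\right) + Y = 2 Y^{2} + Y = Y + 2 Y^{2}$)
$x{\left(h,n \right)} = n \left(1 + 2 n\right)$
$\frac{C}{x{\left(181,636 \right)}} + \frac{214592}{-21613} = \frac{30676}{636 \left(1 + 2 \cdot 636\right)} + \frac{214592}{-21613} = \frac{30676}{636 \left(1 + 1272\right)} + 214592 \left(- \frac{1}{21613}\right) = \frac{30676}{636 \cdot 1273} - \frac{214592}{21613} = \frac{30676}{809628} - \frac{214592}{21613} = 30676 \cdot \frac{1}{809628} - \frac{214592}{21613} = \frac{7669}{202407} - \frac{214592}{21613} = - \frac{43269172847}{4374622491}$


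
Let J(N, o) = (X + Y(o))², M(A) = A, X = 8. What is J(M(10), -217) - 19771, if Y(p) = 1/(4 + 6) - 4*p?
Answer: 74778021/100 ≈ 7.4778e+5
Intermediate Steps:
Y(p) = ⅒ - 4*p (Y(p) = 1/10 - 4*p = ⅒ - 4*p)
J(N, o) = (81/10 - 4*o)² (J(N, o) = (8 + (⅒ - 4*o))² = (81/10 - 4*o)²)
J(M(10), -217) - 19771 = (-81 + 40*(-217))²/100 - 19771 = (-81 - 8680)²/100 - 19771 = (1/100)*(-8761)² - 19771 = (1/100)*76755121 - 19771 = 76755121/100 - 19771 = 74778021/100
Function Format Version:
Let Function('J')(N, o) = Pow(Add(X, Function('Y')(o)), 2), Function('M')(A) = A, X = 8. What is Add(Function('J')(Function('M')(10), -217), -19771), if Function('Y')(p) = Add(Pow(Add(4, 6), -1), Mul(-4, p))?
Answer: Rational(74778021, 100) ≈ 7.4778e+5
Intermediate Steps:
Function('Y')(p) = Add(Rational(1, 10), Mul(-4, p)) (Function('Y')(p) = Add(Pow(10, -1), Mul(-4, p)) = Add(Rational(1, 10), Mul(-4, p)))
Function('J')(N, o) = Pow(Add(Rational(81, 10), Mul(-4, o)), 2) (Function('J')(N, o) = Pow(Add(8, Add(Rational(1, 10), Mul(-4, o))), 2) = Pow(Add(Rational(81, 10), Mul(-4, o)), 2))
Add(Function('J')(Function('M')(10), -217), -19771) = Add(Mul(Rational(1, 100), Pow(Add(-81, Mul(40, -217)), 2)), -19771) = Add(Mul(Rational(1, 100), Pow(Add(-81, -8680), 2)), -19771) = Add(Mul(Rational(1, 100), Pow(-8761, 2)), -19771) = Add(Mul(Rational(1, 100), 76755121), -19771) = Add(Rational(76755121, 100), -19771) = Rational(74778021, 100)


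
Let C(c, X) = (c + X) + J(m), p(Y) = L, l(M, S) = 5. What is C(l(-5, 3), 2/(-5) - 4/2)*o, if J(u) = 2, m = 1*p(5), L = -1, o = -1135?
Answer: -5221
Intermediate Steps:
p(Y) = -1
m = -1 (m = 1*(-1) = -1)
C(c, X) = 2 + X + c (C(c, X) = (c + X) + 2 = (X + c) + 2 = 2 + X + c)
C(l(-5, 3), 2/(-5) - 4/2)*o = (2 + (2/(-5) - 4/2) + 5)*(-1135) = (2 + (2*(-1/5) - 4*1/2) + 5)*(-1135) = (2 + (-2/5 - 2) + 5)*(-1135) = (2 - 12/5 + 5)*(-1135) = (23/5)*(-1135) = -5221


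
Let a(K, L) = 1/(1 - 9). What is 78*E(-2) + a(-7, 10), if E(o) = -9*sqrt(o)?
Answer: -1/8 - 702*I*sqrt(2) ≈ -0.125 - 992.78*I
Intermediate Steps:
a(K, L) = -1/8 (a(K, L) = 1/(-8) = -1/8)
78*E(-2) + a(-7, 10) = 78*(-9*I*sqrt(2)) - 1/8 = -702*I*sqrt(2) - 1/8 = -1/8 - 702*I*sqrt(2)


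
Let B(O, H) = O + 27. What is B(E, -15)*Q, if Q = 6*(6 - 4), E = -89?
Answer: -744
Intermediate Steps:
B(O, H) = 27 + O
Q = 12 (Q = 6*2 = 12)
B(E, -15)*Q = (27 - 89)*12 = -62*12 = -744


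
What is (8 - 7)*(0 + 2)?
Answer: 2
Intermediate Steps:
(8 - 7)*(0 + 2) = 1*2 = 2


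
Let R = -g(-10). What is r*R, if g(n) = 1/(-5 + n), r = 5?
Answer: ⅓ ≈ 0.33333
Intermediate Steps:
R = 1/15 (R = -1/(-5 - 10) = -1/(-15) = -1*(-1/15) = 1/15 ≈ 0.066667)
r*R = 5*(1/15) = ⅓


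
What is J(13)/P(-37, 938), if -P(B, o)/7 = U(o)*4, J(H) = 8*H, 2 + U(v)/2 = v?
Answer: -1/504 ≈ -0.0019841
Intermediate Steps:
U(v) = -4 + 2*v
P(B, o) = 112 - 56*o (P(B, o) = -7*(-4 + 2*o)*4 = -7*(-16 + 8*o) = 112 - 56*o)
J(13)/P(-37, 938) = (8*13)/(112 - 56*938) = 104/(112 - 52528) = 104/(-52416) = 104*(-1/52416) = -1/504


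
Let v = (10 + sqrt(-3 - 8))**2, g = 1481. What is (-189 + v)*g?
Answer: -148100 + 29620*I*sqrt(11) ≈ -1.481e+5 + 98238.0*I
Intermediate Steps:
v = (10 + I*sqrt(11))**2 (v = (10 + sqrt(-11))**2 = (10 + I*sqrt(11))**2 ≈ 89.0 + 66.333*I)
(-189 + v)*g = (-189 + (10 + I*sqrt(11))**2)*1481 = -279909 + 1481*(10 + I*sqrt(11))**2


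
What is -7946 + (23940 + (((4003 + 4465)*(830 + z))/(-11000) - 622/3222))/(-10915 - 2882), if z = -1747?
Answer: -485801756146829/61124159250 ≈ -7947.8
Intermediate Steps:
-7946 + (23940 + (((4003 + 4465)*(830 + z))/(-11000) - 622/3222))/(-10915 - 2882) = -7946 + (23940 + (((4003 + 4465)*(830 - 1747))/(-11000) - 622/3222))/(-10915 - 2882) = -7946 + (23940 + ((8468*(-917))*(-1/11000) - 622*1/3222))/(-13797) = -7946 + (23940 + (-7765156*(-1/11000) - 311/1611))*(-1/13797) = -7946 + (23940 + (1941289/2750 - 311/1611))*(-1/13797) = -7946 + (23940 + 3126561329/4430250)*(-1/13797) = -7946 + (109186746329/4430250)*(-1/13797) = -7946 - 109186746329/61124159250 = -485801756146829/61124159250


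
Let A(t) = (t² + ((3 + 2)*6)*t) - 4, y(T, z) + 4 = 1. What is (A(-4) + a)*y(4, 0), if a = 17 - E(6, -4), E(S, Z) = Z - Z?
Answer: 273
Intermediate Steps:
E(S, Z) = 0
y(T, z) = -3 (y(T, z) = -4 + 1 = -3)
a = 17 (a = 17 - 1*0 = 17 + 0 = 17)
A(t) = -4 + t² + 30*t (A(t) = (t² + (5*6)*t) - 4 = (t² + 30*t) - 4 = -4 + t² + 30*t)
(A(-4) + a)*y(4, 0) = ((-4 + (-4)² + 30*(-4)) + 17)*(-3) = ((-4 + 16 - 120) + 17)*(-3) = (-108 + 17)*(-3) = -91*(-3) = 273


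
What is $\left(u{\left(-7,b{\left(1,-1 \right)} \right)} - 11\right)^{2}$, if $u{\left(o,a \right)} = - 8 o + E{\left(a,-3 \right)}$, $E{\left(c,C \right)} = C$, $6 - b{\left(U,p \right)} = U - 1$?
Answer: $1764$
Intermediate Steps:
$b{\left(U,p \right)} = 7 - U$ ($b{\left(U,p \right)} = 6 - \left(U - 1\right) = 6 - \left(-1 + U\right) = 7 - U$)
$u{\left(o,a \right)} = -3 - 8 o$ ($u{\left(o,a \right)} = - 8 o - 3 = -3 - 8 o$)
$\left(u{\left(-7,b{\left(1,-1 \right)} \right)} - 11\right)^{2} = \left(\left(-3 - -56\right) - 11\right)^{2} = \left(\left(-3 + 56\right) - 11\right)^{2} = \left(53 - 11\right)^{2} = 42^{2} = 1764$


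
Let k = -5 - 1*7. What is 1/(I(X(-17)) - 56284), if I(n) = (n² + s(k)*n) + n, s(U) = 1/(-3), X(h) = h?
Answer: -3/168019 ≈ -1.7855e-5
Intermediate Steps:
k = -12 (k = -5 - 7 = -12)
s(U) = -⅓
I(n) = n² + 2*n/3 (I(n) = (n² - n/3) + n = n² + 2*n/3)
1/(I(X(-17)) - 56284) = 1/((⅓)*(-17)*(2 + 3*(-17)) - 56284) = 1/((⅓)*(-17)*(2 - 51) - 56284) = 1/((⅓)*(-17)*(-49) - 56284) = 1/(833/3 - 56284) = 1/(-168019/3) = -3/168019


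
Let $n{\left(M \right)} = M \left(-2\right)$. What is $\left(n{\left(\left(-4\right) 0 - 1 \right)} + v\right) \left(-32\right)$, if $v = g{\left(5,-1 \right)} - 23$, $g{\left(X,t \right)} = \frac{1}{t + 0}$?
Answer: $704$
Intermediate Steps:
$g{\left(X,t \right)} = \frac{1}{t}$
$n{\left(M \right)} = - 2 M$
$v = -24$ ($v = \frac{1}{-1} - 23 = -1 - 23 = -24$)
$\left(n{\left(\left(-4\right) 0 - 1 \right)} + v\right) \left(-32\right) = \left(- 2 \left(\left(-4\right) 0 - 1\right) - 24\right) \left(-32\right) = \left(- 2 \left(0 - 1\right) - 24\right) \left(-32\right) = \left(\left(-2\right) \left(-1\right) - 24\right) \left(-32\right) = \left(2 - 24\right) \left(-32\right) = \left(-22\right) \left(-32\right) = 704$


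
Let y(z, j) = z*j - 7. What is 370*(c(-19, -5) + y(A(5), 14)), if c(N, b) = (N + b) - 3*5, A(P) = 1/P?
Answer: -15984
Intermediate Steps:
c(N, b) = -15 + N + b (c(N, b) = (N + b) - 15 = -15 + N + b)
y(z, j) = -7 + j*z (y(z, j) = j*z - 7 = -7 + j*z)
370*(c(-19, -5) + y(A(5), 14)) = 370*((-15 - 19 - 5) + (-7 + 14/5)) = 370*(-39 + (-7 + 14*(1/5))) = 370*(-39 + (-7 + 14/5)) = 370*(-39 - 21/5) = 370*(-216/5) = -15984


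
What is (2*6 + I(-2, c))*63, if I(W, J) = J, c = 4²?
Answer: 1764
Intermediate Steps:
c = 16
(2*6 + I(-2, c))*63 = (2*6 + 16)*63 = (12 + 16)*63 = 28*63 = 1764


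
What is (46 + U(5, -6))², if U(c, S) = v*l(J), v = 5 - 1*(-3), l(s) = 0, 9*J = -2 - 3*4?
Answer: 2116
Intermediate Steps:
J = -14/9 (J = (-2 - 3*4)/9 = (-2 - 12)/9 = (⅑)*(-14) = -14/9 ≈ -1.5556)
v = 8 (v = 5 + 3 = 8)
U(c, S) = 0 (U(c, S) = 8*0 = 0)
(46 + U(5, -6))² = (46 + 0)² = 46² = 2116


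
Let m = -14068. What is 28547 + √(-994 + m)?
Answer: 28547 + I*√15062 ≈ 28547.0 + 122.73*I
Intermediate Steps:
28547 + √(-994 + m) = 28547 + √(-994 - 14068) = 28547 + √(-15062) = 28547 + I*√15062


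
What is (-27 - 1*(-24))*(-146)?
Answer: 438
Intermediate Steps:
(-27 - 1*(-24))*(-146) = (-27 + 24)*(-146) = -3*(-146) = 438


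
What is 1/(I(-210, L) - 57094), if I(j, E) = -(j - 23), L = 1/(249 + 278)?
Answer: -1/56861 ≈ -1.7587e-5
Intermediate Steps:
L = 1/527 ≈ 0.0018975
I(j, E) = 23 - j (I(j, E) = -(-23 + j) = 23 - j)
1/(I(-210, L) - 57094) = 1/((23 - 1*(-210)) - 57094) = 1/((23 + 210) - 57094) = 1/(233 - 57094) = 1/(-56861) = -1/56861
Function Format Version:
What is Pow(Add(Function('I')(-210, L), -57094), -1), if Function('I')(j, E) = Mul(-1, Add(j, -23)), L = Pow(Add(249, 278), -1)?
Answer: Rational(-1, 56861) ≈ -1.7587e-5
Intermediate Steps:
L = Rational(1, 527) (L = Pow(527, -1) = Rational(1, 527) ≈ 0.0018975)
Function('I')(j, E) = Add(23, Mul(-1, j)) (Function('I')(j, E) = Mul(-1, Add(-23, j)) = Add(23, Mul(-1, j)))
Pow(Add(Function('I')(-210, L), -57094), -1) = Pow(Add(Add(23, Mul(-1, -210)), -57094), -1) = Pow(Add(Add(23, 210), -57094), -1) = Pow(Add(233, -57094), -1) = Pow(-56861, -1) = Rational(-1, 56861)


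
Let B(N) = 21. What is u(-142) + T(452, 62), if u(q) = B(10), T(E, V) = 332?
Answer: 353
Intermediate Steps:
u(q) = 21
u(-142) + T(452, 62) = 21 + 332 = 353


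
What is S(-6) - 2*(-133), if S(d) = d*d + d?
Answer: 296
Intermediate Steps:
S(d) = d + d**2 (S(d) = d**2 + d = d + d**2)
S(-6) - 2*(-133) = -6*(1 - 6) - 2*(-133) = -6*(-5) + 266 = 30 + 266 = 296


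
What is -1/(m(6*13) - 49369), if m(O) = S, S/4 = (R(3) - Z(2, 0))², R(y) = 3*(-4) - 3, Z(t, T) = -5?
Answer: 1/48969 ≈ 2.0421e-5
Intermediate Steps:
R(y) = -15 (R(y) = -12 - 3 = -15)
S = 400 (S = 4*(-15 - 1*(-5))² = 4*(-15 + 5)² = 4*(-10)² = 4*100 = 400)
m(O) = 400
-1/(m(6*13) - 49369) = -1/(400 - 49369) = -1/(-48969) = -1*(-1/48969) = 1/48969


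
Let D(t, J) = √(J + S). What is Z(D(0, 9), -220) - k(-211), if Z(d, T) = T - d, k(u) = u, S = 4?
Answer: -9 - √13 ≈ -12.606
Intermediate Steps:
D(t, J) = √(4 + J) (D(t, J) = √(J + 4) = √(4 + J))
Z(D(0, 9), -220) - k(-211) = (-220 - √(4 + 9)) - 1*(-211) = (-220 - √13) + 211 = -9 - √13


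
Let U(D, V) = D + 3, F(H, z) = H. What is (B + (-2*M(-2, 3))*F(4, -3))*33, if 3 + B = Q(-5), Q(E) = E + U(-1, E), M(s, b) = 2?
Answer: -726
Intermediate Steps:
U(D, V) = 3 + D
Q(E) = 2 + E (Q(E) = E + (3 - 1) = E + 2 = 2 + E)
B = -6 (B = -3 + (2 - 5) = -3 - 3 = -6)
(B + (-2*M(-2, 3))*F(4, -3))*33 = (-6 - 2*2*4)*33 = (-6 - 4*4)*33 = (-6 - 16)*33 = -22*33 = -726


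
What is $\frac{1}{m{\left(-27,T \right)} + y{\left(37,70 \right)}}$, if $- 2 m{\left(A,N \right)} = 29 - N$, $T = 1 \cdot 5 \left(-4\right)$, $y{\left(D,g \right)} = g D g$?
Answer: $\frac{2}{362551} \approx 5.5165 \cdot 10^{-6}$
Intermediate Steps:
$y{\left(D,g \right)} = D g^{2}$ ($y{\left(D,g \right)} = D g g = D g^{2}$)
$T = -20$ ($T = 5 \left(-4\right) = -20$)
$m{\left(A,N \right)} = - \frac{29}{2} + \frac{N}{2}$ ($m{\left(A,N \right)} = - \frac{29 - N}{2} = - \frac{29}{2} + \frac{N}{2}$)
$\frac{1}{m{\left(-27,T \right)} + y{\left(37,70 \right)}} = \frac{1}{\left(- \frac{29}{2} + \frac{1}{2} \left(-20\right)\right) + 37 \cdot 70^{2}} = \frac{1}{\left(- \frac{29}{2} - 10\right) + 37 \cdot 4900} = \frac{1}{- \frac{49}{2} + 181300} = \frac{1}{\frac{362551}{2}} = \frac{2}{362551}$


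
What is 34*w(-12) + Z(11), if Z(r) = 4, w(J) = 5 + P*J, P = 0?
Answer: 174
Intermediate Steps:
w(J) = 5 (w(J) = 5 + 0*J = 5 + 0 = 5)
34*w(-12) + Z(11) = 34*5 + 4 = 170 + 4 = 174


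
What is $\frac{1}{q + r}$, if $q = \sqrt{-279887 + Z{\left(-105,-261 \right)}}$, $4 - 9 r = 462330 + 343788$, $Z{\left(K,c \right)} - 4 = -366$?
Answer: $- \frac{7255026}{649842481165} - \frac{81 i \sqrt{280249}}{649842481165} \approx -1.1164 \cdot 10^{-5} - 6.5986 \cdot 10^{-8} i$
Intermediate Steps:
$Z{\left(K,c \right)} = -362$ ($Z{\left(K,c \right)} = 4 - 366 = -362$)
$r = - \frac{806114}{9}$ ($r = \frac{4}{9} - \frac{462330 + 343788}{9} = \frac{4}{9} - \frac{268706}{3} = - \frac{806114}{9} \approx -89568.0$)
$q = i \sqrt{280249}$ ($q = \sqrt{-279887 - 362} = \sqrt{-280249} = i \sqrt{280249} \approx 529.39 i$)
$\frac{1}{q + r} = \frac{1}{i \sqrt{280249} - \frac{806114}{9}} = \frac{1}{- \frac{806114}{9} + i \sqrt{280249}}$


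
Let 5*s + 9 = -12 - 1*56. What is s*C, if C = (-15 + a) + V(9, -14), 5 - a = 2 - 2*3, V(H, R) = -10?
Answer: 1232/5 ≈ 246.40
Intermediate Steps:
a = 9 (a = 5 - (2 - 2*3) = 5 - (2 - 6) = 5 - 1*(-4) = 5 + 4 = 9)
s = -77/5 (s = -9/5 + (-12 - 1*56)/5 = -9/5 + (-12 - 56)/5 = -9/5 + (⅕)*(-68) = -9/5 - 68/5 = -77/5 ≈ -15.400)
C = -16 (C = (-15 + 9) - 10 = -6 - 10 = -16)
s*C = -77/5*(-16) = 1232/5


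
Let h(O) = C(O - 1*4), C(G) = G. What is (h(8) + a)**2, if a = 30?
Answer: 1156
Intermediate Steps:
h(O) = -4 + O (h(O) = O - 1*4 = O - 4 = -4 + O)
(h(8) + a)**2 = ((-4 + 8) + 30)**2 = (4 + 30)**2 = 34**2 = 1156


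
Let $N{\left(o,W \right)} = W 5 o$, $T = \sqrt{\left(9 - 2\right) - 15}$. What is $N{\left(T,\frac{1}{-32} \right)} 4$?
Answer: $- \frac{5 i \sqrt{2}}{4} \approx - 1.7678 i$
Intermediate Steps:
$T = 2 i \sqrt{2}$ ($T = \sqrt{7 - 15} = \sqrt{-8} = 2 i \sqrt{2} \approx 2.8284 i$)
$N{\left(o,W \right)} = 5 W o$
$N{\left(T,\frac{1}{-32} \right)} 4 = \frac{5 \cdot 2 i \sqrt{2}}{-32} \cdot 4 = 5 \left(- \frac{1}{32}\right) 2 i \sqrt{2} \cdot 4 = - \frac{5 i \sqrt{2}}{16} \cdot 4 = - \frac{5 i \sqrt{2}}{4}$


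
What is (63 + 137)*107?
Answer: 21400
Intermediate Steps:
(63 + 137)*107 = 200*107 = 21400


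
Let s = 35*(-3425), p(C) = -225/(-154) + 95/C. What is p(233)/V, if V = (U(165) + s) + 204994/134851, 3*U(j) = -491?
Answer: -27127301415/1742479714671388 ≈ -1.5568e-5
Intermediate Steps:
p(C) = 225/154 + 95/C (p(C) = -225*(-1/154) + 95/C = 225/154 + 95/C)
U(j) = -491/3 (U(j) = (1/3)*(-491) = -491/3)
s = -119875
V = -48561387734/404553 (V = (-491/3 - 119875) + 204994/134851 = -360116/3 + 204994*(1/134851) = -360116/3 + 204994/134851 = -48561387734/404553 ≈ -1.2004e+5)
p(233)/V = (225/154 + 95/233)/(-48561387734/404553) = (225/154 + 95*(1/233))*(-404553/48561387734) = (225/154 + 95/233)*(-404553/48561387734) = (67055/35882)*(-404553/48561387734) = -27127301415/1742479714671388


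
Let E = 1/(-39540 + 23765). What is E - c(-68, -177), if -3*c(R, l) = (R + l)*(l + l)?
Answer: 456055249/15775 ≈ 28910.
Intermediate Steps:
E = -1/15775 (E = 1/(-15775) = -1/15775 ≈ -6.3391e-5)
c(R, l) = -2*l*(R + l)/3 (c(R, l) = -(R + l)*(l + l)/3 = -(R + l)*2*l/3 = -2*l*(R + l)/3)
E - c(-68, -177) = -1/15775 - (-2)*(-177)*(-68 - 177)/3 = -1/15775 - (-2)*(-177)*(-245)/3 = -1/15775 - 1*(-28910) = -1/15775 + 28910 = 456055249/15775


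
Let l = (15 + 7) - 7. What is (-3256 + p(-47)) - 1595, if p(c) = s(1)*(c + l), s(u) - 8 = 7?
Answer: -5331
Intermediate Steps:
s(u) = 15 (s(u) = 8 + 7 = 15)
l = 15 (l = 22 - 7 = 15)
p(c) = 225 + 15*c (p(c) = 15*(c + 15) = 15*(15 + c) = 225 + 15*c)
(-3256 + p(-47)) - 1595 = (-3256 + (225 + 15*(-47))) - 1595 = (-3256 + (225 - 705)) - 1595 = (-3256 - 480) - 1595 = -3736 - 1595 = -5331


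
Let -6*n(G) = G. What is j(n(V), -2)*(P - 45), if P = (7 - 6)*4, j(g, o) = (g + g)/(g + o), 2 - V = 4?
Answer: 82/5 ≈ 16.400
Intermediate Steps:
V = -2 (V = 2 - 1*4 = 2 - 4 = -2)
n(G) = -G/6
j(g, o) = 2*g/(g + o) (j(g, o) = (2*g)/(g + o) = 2*g/(g + o))
P = 4 (P = 1*4 = 4)
j(n(V), -2)*(P - 45) = (2*(-⅙*(-2))/(-⅙*(-2) - 2))*(4 - 45) = (2*(⅓)/(⅓ - 2))*(-41) = (2*(⅓)/(-5/3))*(-41) = (2*(⅓)*(-⅗))*(-41) = -⅖*(-41) = 82/5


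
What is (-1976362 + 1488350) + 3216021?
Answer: 2728009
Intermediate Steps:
(-1976362 + 1488350) + 3216021 = -488012 + 3216021 = 2728009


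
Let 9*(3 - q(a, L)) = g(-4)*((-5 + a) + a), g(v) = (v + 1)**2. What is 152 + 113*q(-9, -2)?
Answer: 3090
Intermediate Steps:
g(v) = (1 + v)**2
q(a, L) = 8 - 2*a (q(a, L) = 3 - (1 - 4)**2*((-5 + a) + a)/9 = 3 - (-3)**2*(-5 + 2*a)/9 = 3 - (-5 + 2*a) = 3 - (-45 + 18*a)/9 = 3 + (5 - 2*a) = 8 - 2*a)
152 + 113*q(-9, -2) = 152 + 113*(8 - 2*(-9)) = 152 + 113*(8 + 18) = 152 + 113*26 = 152 + 2938 = 3090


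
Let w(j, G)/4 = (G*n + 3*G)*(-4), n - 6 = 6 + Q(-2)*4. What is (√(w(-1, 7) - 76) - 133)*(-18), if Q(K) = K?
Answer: 2394 - 36*I*√215 ≈ 2394.0 - 527.86*I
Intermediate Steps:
n = 4 (n = 6 + (6 - 2*4) = 6 + (6 - 8) = 6 - 2 = 4)
w(j, G) = -112*G (w(j, G) = 4*((G*4 + 3*G)*(-4)) = 4*((4*G + 3*G)*(-4)) = 4*((7*G)*(-4)) = 4*(-28*G) = -112*G)
(√(w(-1, 7) - 76) - 133)*(-18) = (√(-112*7 - 76) - 133)*(-18) = (√(-784 - 76) - 133)*(-18) = (√(-860) - 133)*(-18) = (2*I*√215 - 133)*(-18) = (-133 + 2*I*√215)*(-18) = 2394 - 36*I*√215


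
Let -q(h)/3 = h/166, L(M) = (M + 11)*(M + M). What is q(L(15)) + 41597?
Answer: 3451381/83 ≈ 41583.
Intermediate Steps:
L(M) = 2*M*(11 + M) (L(M) = (11 + M)*(2*M) = 2*M*(11 + M))
q(h) = -3*h/166
q(L(15)) + 41597 = -3*15*(11 + 15)/83 + 41597 = -3*15*26/83 + 41597 = -3/166*780 + 41597 = -1170/83 + 41597 = 3451381/83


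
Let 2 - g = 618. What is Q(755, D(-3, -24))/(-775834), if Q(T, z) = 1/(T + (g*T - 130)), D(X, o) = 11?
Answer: 1/360339980470 ≈ 2.7752e-12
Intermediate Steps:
g = -616 (g = 2 - 1*618 = 2 - 618 = -616)
Q(T, z) = 1/(-130 - 615*T) (Q(T, z) = 1/(T + (-616*T - 130)) = 1/(T + (-130 - 616*T)) = 1/(-130 - 615*T))
Q(755, D(-3, -24))/(-775834) = (1/(5*(-26 - 123*755)))/(-775834) = (1/(5*(-26 - 92865)))*(-1/775834) = ((1/5)/(-92891))*(-1/775834) = ((1/5)*(-1/92891))*(-1/775834) = -1/464455*(-1/775834) = 1/360339980470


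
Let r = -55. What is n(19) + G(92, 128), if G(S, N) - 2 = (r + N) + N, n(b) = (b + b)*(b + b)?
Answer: 1647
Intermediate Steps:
n(b) = 4*b² (n(b) = (2*b)*(2*b) = 4*b²)
G(S, N) = -53 + 2*N (G(S, N) = 2 + ((-55 + N) + N) = 2 + (-55 + 2*N) = -53 + 2*N)
n(19) + G(92, 128) = 4*19² + (-53 + 2*128) = 4*361 + (-53 + 256) = 1444 + 203 = 1647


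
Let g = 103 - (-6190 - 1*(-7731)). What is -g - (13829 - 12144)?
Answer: -247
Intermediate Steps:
g = -1438 (g = 103 - (-6190 + 7731) = 103 - 1*1541 = 103 - 1541 = -1438)
-g - (13829 - 12144) = -1*(-1438) - (13829 - 12144) = 1438 - 1*1685 = 1438 - 1685 = -247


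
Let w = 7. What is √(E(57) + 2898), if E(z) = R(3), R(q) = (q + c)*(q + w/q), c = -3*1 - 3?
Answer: √2882 ≈ 53.684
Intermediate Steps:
c = -6 (c = -3 - 3 = -6)
R(q) = (-6 + q)*(q + 7/q) (R(q) = (q - 6)*(q + 7/q) = (-6 + q)*(q + 7/q))
E(z) = -16 (E(z) = 7 + 3² - 42/3 - 6*3 = 7 + 9 - 42*⅓ - 18 = 7 + 9 - 14 - 18 = -16)
√(E(57) + 2898) = √(-16 + 2898) = √2882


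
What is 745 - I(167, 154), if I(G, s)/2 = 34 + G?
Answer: 343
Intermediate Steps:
I(G, s) = 68 + 2*G (I(G, s) = 2*(34 + G) = 68 + 2*G)
745 - I(167, 154) = 745 - (68 + 2*167) = 745 - (68 + 334) = 745 - 1*402 = 745 - 402 = 343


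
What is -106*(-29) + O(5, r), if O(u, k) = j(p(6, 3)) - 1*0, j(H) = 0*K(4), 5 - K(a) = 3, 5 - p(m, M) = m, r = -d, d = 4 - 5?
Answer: 3074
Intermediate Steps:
d = -1
r = 1 (r = -1*(-1) = 1)
p(m, M) = 5 - m
K(a) = 2 (K(a) = 5 - 1*3 = 5 - 3 = 2)
j(H) = 0 (j(H) = 0*2 = 0)
O(u, k) = 0 (O(u, k) = 0 - 1*0 = 0 + 0 = 0)
-106*(-29) + O(5, r) = -106*(-29) + 0 = 3074 + 0 = 3074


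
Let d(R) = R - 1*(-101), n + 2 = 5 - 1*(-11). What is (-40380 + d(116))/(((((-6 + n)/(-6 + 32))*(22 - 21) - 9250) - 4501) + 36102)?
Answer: -522119/290567 ≈ -1.7969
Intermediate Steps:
n = 14 (n = -2 + (5 - 1*(-11)) = -2 + (5 + 11) = -2 + 16 = 14)
d(R) = 101 + R (d(R) = R + 101 = 101 + R)
(-40380 + d(116))/(((((-6 + n)/(-6 + 32))*(22 - 21) - 9250) - 4501) + 36102) = (-40380 + (101 + 116))/(((((-6 + 14)/(-6 + 32))*(22 - 21) - 9250) - 4501) + 36102) = (-40380 + 217)/((((8/26)*1 - 9250) - 4501) + 36102) = -40163/((((8*(1/26))*1 - 9250) - 4501) + 36102) = -40163/((((4/13)*1 - 9250) - 4501) + 36102) = -40163/(((4/13 - 9250) - 4501) + 36102) = -40163/((-120246/13 - 4501) + 36102) = -40163/(-178759/13 + 36102) = -40163/290567/13 = -40163*13/290567 = -522119/290567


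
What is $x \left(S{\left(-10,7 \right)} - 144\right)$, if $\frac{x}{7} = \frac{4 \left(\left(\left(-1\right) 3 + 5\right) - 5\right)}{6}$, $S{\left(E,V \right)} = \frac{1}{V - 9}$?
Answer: $2023$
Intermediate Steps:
$S{\left(E,V \right)} = \frac{1}{-9 + V}$
$x = -14$ ($x = 7 \frac{4 \left(\left(\left(-1\right) 3 + 5\right) - 5\right)}{6} = 7 \cdot 4 \left(\left(-3 + 5\right) - 5\right) \frac{1}{6} = 7 \cdot 4 \left(2 - 5\right) \frac{1}{6} = 7 \cdot 4 \left(-3\right) \frac{1}{6} = 7 \left(\left(-12\right) \frac{1}{6}\right) = 7 \left(-2\right) = -14$)
$x \left(S{\left(-10,7 \right)} - 144\right) = - 14 \left(\frac{1}{-9 + 7} - 144\right) = - 14 \left(\frac{1}{-2} - 144\right) = - 14 \left(- \frac{1}{2} - 144\right) = \left(-14\right) \left(- \frac{289}{2}\right) = 2023$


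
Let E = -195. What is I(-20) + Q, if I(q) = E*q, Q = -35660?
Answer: -31760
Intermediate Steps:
I(q) = -195*q
I(-20) + Q = -195*(-20) - 35660 = 3900 - 35660 = -31760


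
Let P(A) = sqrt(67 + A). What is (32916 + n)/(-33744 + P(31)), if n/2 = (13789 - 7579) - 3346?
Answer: -652001568/569328719 - 135254*sqrt(2)/569328719 ≈ -1.1455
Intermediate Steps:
n = 5728 (n = 2*((13789 - 7579) - 3346) = 2*(6210 - 3346) = 2*2864 = 5728)
(32916 + n)/(-33744 + P(31)) = (32916 + 5728)/(-33744 + sqrt(67 + 31)) = 38644/(-33744 + sqrt(98)) = 38644/(-33744 + 7*sqrt(2))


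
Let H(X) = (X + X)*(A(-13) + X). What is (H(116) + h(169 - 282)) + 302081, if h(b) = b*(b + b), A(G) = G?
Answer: 351515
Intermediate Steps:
H(X) = 2*X*(-13 + X) (H(X) = (X + X)*(-13 + X) = (2*X)*(-13 + X) = 2*X*(-13 + X))
h(b) = 2*b**2 (h(b) = b*(2*b) = 2*b**2)
(H(116) + h(169 - 282)) + 302081 = (2*116*(-13 + 116) + 2*(169 - 282)**2) + 302081 = (2*116*103 + 2*(-113)**2) + 302081 = (23896 + 2*12769) + 302081 = (23896 + 25538) + 302081 = 49434 + 302081 = 351515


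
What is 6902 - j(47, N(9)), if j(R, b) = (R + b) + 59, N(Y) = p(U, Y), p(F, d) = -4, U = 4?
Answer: 6800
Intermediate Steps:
N(Y) = -4
j(R, b) = 59 + R + b
6902 - j(47, N(9)) = 6902 - (59 + 47 - 4) = 6902 - 1*102 = 6902 - 102 = 6800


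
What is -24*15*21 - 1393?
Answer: -8953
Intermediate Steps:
-24*15*21 - 1393 = -360*21 - 1393 = -7560 - 1393 = -8953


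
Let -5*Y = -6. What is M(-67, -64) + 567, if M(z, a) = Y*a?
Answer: 2451/5 ≈ 490.20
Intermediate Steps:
Y = 6/5 (Y = -⅕*(-6) = 6/5 ≈ 1.2000)
M(z, a) = 6*a/5
M(-67, -64) + 567 = (6/5)*(-64) + 567 = -384/5 + 567 = 2451/5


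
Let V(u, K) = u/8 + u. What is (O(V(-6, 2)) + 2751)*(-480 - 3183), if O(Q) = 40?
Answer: -10223433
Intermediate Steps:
V(u, K) = 9*u/8 (V(u, K) = u/8 + u = 9*u/8)
(O(V(-6, 2)) + 2751)*(-480 - 3183) = (40 + 2751)*(-480 - 3183) = 2791*(-3663) = -10223433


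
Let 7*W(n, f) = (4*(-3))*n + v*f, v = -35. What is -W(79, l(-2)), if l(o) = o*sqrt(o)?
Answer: 948/7 - 10*I*sqrt(2) ≈ 135.43 - 14.142*I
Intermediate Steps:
l(o) = o**(3/2)
W(n, f) = -5*f - 12*n/7 (W(n, f) = ((4*(-3))*n - 35*f)/7 = (-12*n - 35*f)/7 = (-35*f - 12*n)/7 = -5*f - 12*n/7)
-W(79, l(-2)) = -(-(-10)*I*sqrt(2) - 12/7*79) = -(-(-10)*I*sqrt(2) - 948/7) = -(10*I*sqrt(2) - 948/7) = -(-948/7 + 10*I*sqrt(2)) = 948/7 - 10*I*sqrt(2)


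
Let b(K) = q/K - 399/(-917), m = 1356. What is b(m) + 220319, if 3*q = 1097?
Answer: 117410133235/532908 ≈ 2.2032e+5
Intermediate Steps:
q = 1097/3 (q = (⅓)*1097 = 1097/3 ≈ 365.67)
b(K) = 57/131 + 1097/(3*K) (b(K) = 1097/(3*K) - 399/(-917) = 1097/(3*K) - 399*(-1/917) = 1097/(3*K) + 57/131 = 57/131 + 1097/(3*K))
b(m) + 220319 = (1/393)*(143707 + 171*1356)/1356 + 220319 = (1/393)*(1/1356)*(143707 + 231876) + 220319 = (1/393)*(1/1356)*375583 + 220319 = 375583/532908 + 220319 = 117410133235/532908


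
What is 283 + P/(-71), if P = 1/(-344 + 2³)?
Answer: 6751249/23856 ≈ 283.00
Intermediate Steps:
P = -1/336 (P = 1/(-344 + 8) = 1/(-336) = -1/336 ≈ -0.0029762)
283 + P/(-71) = 283 - 1/336/(-71) = 283 - 1/336*(-1/71) = 283 + 1/23856 = 6751249/23856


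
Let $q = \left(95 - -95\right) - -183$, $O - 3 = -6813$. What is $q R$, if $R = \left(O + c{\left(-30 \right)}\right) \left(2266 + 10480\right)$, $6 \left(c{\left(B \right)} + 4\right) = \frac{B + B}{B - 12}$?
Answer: $- \frac{680282022962}{21} \approx -3.2394 \cdot 10^{10}$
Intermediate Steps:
$O = -6810$ ($O = 3 - 6813 = -6810$)
$c{\left(B \right)} = -4 + \frac{B}{3 \left(-12 + B\right)}$ ($c{\left(B \right)} = -4 + \frac{\left(B + B\right) \frac{1}{B - 12}}{6} = -4 + \frac{2 B \frac{1}{-12 + B}}{6} = -4 + \frac{B}{3 \left(-12 + B\right)}$)
$q = 373$ ($q = \left(95 + 95\right) + 183 = 190 + 183 = 373$)
$R = - \frac{1823812394}{21}$ ($R = \left(-6810 + \frac{144 - -330}{3 \left(-12 - 30\right)}\right) \left(2266 + 10480\right) = \left(-6810 + \frac{144 + 330}{3 \left(-42\right)}\right) 12746 = \left(-6810 + \frac{1}{3} \left(- \frac{1}{42}\right) 474\right) 12746 = \left(-6810 - \frac{79}{21}\right) 12746 = \left(- \frac{143089}{21}\right) 12746 = - \frac{1823812394}{21} \approx -8.6848 \cdot 10^{7}$)
$q R = 373 \left(- \frac{1823812394}{21}\right) = - \frac{680282022962}{21}$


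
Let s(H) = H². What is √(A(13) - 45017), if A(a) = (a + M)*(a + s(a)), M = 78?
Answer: I*√28455 ≈ 168.69*I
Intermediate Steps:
A(a) = (78 + a)*(a + a²) (A(a) = (a + 78)*(a + a²) = (78 + a)*(a + a²))
√(A(13) - 45017) = √(13*(78 + 13² + 79*13) - 45017) = √(13*(78 + 169 + 1027) - 45017) = √(13*1274 - 45017) = √(16562 - 45017) = √(-28455) = I*√28455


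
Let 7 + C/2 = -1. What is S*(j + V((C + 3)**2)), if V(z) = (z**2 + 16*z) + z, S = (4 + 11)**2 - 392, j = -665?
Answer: -5138423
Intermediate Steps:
C = -16 (C = -14 + 2*(-1) = -14 - 2 = -16)
S = -167 (S = 15**2 - 392 = 225 - 392 = -167)
V(z) = z**2 + 17*z
S*(j + V((C + 3)**2)) = -167*(-665 + (-16 + 3)**2*(17 + (-16 + 3)**2)) = -167*(-665 + (-13)**2*(17 + (-13)**2)) = -167*(-665 + 169*(17 + 169)) = -167*(-665 + 169*186) = -167*(-665 + 31434) = -167*30769 = -5138423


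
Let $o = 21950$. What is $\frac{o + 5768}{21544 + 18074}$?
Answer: $\frac{13859}{19809} \approx 0.69963$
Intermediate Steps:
$\frac{o + 5768}{21544 + 18074} = \frac{21950 + 5768}{21544 + 18074} = \frac{27718}{39618} = 27718 \cdot \frac{1}{39618} = \frac{13859}{19809}$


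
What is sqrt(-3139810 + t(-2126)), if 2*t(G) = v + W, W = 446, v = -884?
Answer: I*sqrt(3140029) ≈ 1772.0*I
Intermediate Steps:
t(G) = -219 (t(G) = (-884 + 446)/2 = (1/2)*(-438) = -219)
sqrt(-3139810 + t(-2126)) = sqrt(-3139810 - 219) = sqrt(-3140029) = I*sqrt(3140029)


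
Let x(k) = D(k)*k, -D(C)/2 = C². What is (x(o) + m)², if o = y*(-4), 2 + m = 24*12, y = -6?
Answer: 748679044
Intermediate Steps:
D(C) = -2*C²
m = 286 (m = -2 + 24*12 = -2 + 288 = 286)
o = 24 (o = -6*(-4) = 24)
x(k) = -2*k³ (x(k) = (-2*k²)*k = -2*k³)
(x(o) + m)² = (-2*24³ + 286)² = (-2*13824 + 286)² = (-27648 + 286)² = (-27362)² = 748679044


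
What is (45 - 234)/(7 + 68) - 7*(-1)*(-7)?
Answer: -1288/25 ≈ -51.520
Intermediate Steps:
(45 - 234)/(7 + 68) - 7*(-1)*(-7) = -189/75 - (-7)*(-7) = -189*1/75 - 1*49 = -63/25 - 49 = -1288/25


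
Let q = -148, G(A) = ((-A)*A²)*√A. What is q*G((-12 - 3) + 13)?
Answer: -1184*I*√2 ≈ -1674.4*I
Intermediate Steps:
G(A) = -A^(7/2) (G(A) = (-A³)*√A = -A^(7/2))
q*G((-12 - 3) + 13) = -(-148)*((-12 - 3) + 13)^(7/2) = -(-148)*(-15 + 13)^(7/2) = -(-148)*(-2)^(7/2) = -(-148)*(-8*I*√2) = -1184*I*√2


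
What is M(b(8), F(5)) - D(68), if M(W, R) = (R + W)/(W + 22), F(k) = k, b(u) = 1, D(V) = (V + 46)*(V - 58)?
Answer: -26214/23 ≈ -1139.7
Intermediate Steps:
D(V) = (-58 + V)*(46 + V) (D(V) = (46 + V)*(-58 + V) = (-58 + V)*(46 + V))
M(W, R) = (R + W)/(22 + W)
M(b(8), F(5)) - D(68) = (5 + 1)/(22 + 1) - (-2668 + 68² - 12*68) = 6/23 - (-2668 + 4624 - 816) = (1/23)*6 - 1*1140 = 6/23 - 1140 = -26214/23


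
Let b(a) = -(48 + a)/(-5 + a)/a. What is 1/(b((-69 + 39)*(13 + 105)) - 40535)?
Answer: -1045775/42390489334 ≈ -2.4670e-5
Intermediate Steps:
b(a) = -(48 + a)/(a*(-5 + a)) (b(a) = -(48 + a)/(-5 + a)/a = -(48 + a)/(a*(-5 + a)))
1/(b((-69 + 39)*(13 + 105)) - 40535) = 1/((-48 - (-69 + 39)*(13 + 105))/((((-69 + 39)*(13 + 105)))*(-5 + (-69 + 39)*(13 + 105))) - 40535) = 1/((-48 - (-30)*118)/(((-30*118))*(-5 - 30*118)) - 40535) = 1/((-48 - 1*(-3540))/((-3540)*(-5 - 3540)) - 40535) = 1/(-1/3540*(-48 + 3540)/(-3545) - 40535) = 1/(-1/3540*(-1/3545)*3492 - 40535) = 1/(291/1045775 - 40535) = 1/(-42390489334/1045775) = -1045775/42390489334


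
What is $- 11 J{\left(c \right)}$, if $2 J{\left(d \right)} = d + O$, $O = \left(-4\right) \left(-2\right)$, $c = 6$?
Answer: $-77$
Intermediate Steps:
$O = 8$
$J{\left(d \right)} = 4 + \frac{d}{2}$ ($J{\left(d \right)} = \frac{d + 8}{2} = \frac{8 + d}{2} = 4 + \frac{d}{2}$)
$- 11 J{\left(c \right)} = - 11 \left(4 + \frac{1}{2} \cdot 6\right) = - 11 \left(4 + 3\right) = \left(-11\right) 7 = -77$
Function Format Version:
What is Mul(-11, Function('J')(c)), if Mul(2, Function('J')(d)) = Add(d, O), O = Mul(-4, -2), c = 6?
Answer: -77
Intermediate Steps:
O = 8
Function('J')(d) = Add(4, Mul(Rational(1, 2), d)) (Function('J')(d) = Mul(Rational(1, 2), Add(d, 8)) = Mul(Rational(1, 2), Add(8, d)) = Add(4, Mul(Rational(1, 2), d)))
Mul(-11, Function('J')(c)) = Mul(-11, Add(4, Mul(Rational(1, 2), 6))) = Mul(-11, Add(4, 3)) = Mul(-11, 7) = -77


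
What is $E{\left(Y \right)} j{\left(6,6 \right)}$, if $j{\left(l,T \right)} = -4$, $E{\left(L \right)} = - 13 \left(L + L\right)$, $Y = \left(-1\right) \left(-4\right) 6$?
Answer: $2496$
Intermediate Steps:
$Y = 24$ ($Y = 4 \cdot 6 = 24$)
$E{\left(L \right)} = - 26 L$ ($E{\left(L \right)} = - 13 \cdot 2 L = - 26 L$)
$E{\left(Y \right)} j{\left(6,6 \right)} = \left(-26\right) 24 \left(-4\right) = \left(-624\right) \left(-4\right) = 2496$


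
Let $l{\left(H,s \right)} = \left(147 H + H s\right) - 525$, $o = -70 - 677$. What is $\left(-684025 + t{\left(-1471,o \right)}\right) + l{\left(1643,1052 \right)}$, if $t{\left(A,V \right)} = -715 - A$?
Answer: $1286163$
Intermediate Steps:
$o = -747$
$l{\left(H,s \right)} = -525 + 147 H + H s$
$\left(-684025 + t{\left(-1471,o \right)}\right) + l{\left(1643,1052 \right)} = \left(-684025 - -756\right) + \left(-525 + 147 \cdot 1643 + 1643 \cdot 1052\right) = \left(-684025 + \left(-715 + 1471\right)\right) + \left(-525 + 241521 + 1728436\right) = \left(-684025 + 756\right) + 1969432 = -683269 + 1969432 = 1286163$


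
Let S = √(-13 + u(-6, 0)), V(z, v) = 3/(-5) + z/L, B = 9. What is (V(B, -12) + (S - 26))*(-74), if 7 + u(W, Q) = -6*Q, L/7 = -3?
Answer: 70004/35 - 148*I*√5 ≈ 2000.1 - 330.94*I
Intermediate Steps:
L = -21 (L = 7*(-3) = -21)
u(W, Q) = -7 - 6*Q
V(z, v) = -⅗ - z/21 (V(z, v) = 3/(-5) + z/(-21) = 3*(-⅕) + z*(-1/21) = -⅗ - z/21)
S = 2*I*√5 (S = √(-13 + (-7 - 6*0)) = √(-13 + (-7 + 0)) = √(-13 - 7) = √(-20) = 2*I*√5 ≈ 4.4721*I)
(V(B, -12) + (S - 26))*(-74) = ((-⅗ - 1/21*9) + (2*I*√5 - 26))*(-74) = ((-⅗ - 3/7) + (-26 + 2*I*√5))*(-74) = (-36/35 + (-26 + 2*I*√5))*(-74) = (-946/35 + 2*I*√5)*(-74) = 70004/35 - 148*I*√5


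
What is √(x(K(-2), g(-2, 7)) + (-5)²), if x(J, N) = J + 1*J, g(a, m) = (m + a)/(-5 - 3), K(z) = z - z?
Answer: 5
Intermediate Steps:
K(z) = 0
g(a, m) = -a/8 - m/8 (g(a, m) = (a + m)/(-8) = (a + m)*(-⅛) = -a/8 - m/8)
x(J, N) = 2*J (x(J, N) = J + J = 2*J)
√(x(K(-2), g(-2, 7)) + (-5)²) = √(2*0 + (-5)²) = √(0 + 25) = √25 = 5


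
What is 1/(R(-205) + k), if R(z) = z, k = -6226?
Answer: -1/6431 ≈ -0.00015550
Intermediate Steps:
1/(R(-205) + k) = 1/(-205 - 6226) = 1/(-6431) = -1/6431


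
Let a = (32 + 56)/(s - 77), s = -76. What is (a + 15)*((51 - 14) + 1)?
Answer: 83866/153 ≈ 548.14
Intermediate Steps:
a = -88/153 (a = (32 + 56)/(-76 - 77) = 88/(-153) = 88*(-1/153) = -88/153 ≈ -0.57516)
(a + 15)*((51 - 14) + 1) = (-88/153 + 15)*((51 - 14) + 1) = 2207*(37 + 1)/153 = (2207/153)*38 = 83866/153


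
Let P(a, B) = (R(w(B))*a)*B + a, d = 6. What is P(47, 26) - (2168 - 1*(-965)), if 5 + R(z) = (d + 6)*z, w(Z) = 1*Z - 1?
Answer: 357404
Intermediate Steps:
w(Z) = -1 + Z (w(Z) = Z - 1 = -1 + Z)
R(z) = -5 + 12*z (R(z) = -5 + (6 + 6)*z = -5 + 12*z)
P(a, B) = a + B*a*(-17 + 12*B) (P(a, B) = ((-5 + 12*(-1 + B))*a)*B + a = ((-5 + (-12 + 12*B))*a)*B + a = ((-17 + 12*B)*a)*B + a = (a*(-17 + 12*B))*B + a = B*a*(-17 + 12*B) + a = a + B*a*(-17 + 12*B))
P(47, 26) - (2168 - 1*(-965)) = 47*(1 + 26*(-17 + 12*26)) - (2168 - 1*(-965)) = 47*(1 + 26*(-17 + 312)) - (2168 + 965) = 47*(1 + 26*295) - 1*3133 = 47*(1 + 7670) - 3133 = 47*7671 - 3133 = 360537 - 3133 = 357404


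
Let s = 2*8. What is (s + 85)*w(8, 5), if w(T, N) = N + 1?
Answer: 606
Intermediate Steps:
w(T, N) = 1 + N
s = 16
(s + 85)*w(8, 5) = (16 + 85)*(1 + 5) = 101*6 = 606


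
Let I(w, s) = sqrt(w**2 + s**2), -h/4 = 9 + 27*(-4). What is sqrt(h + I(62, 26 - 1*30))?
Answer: sqrt(396 + 2*sqrt(965)) ≈ 21.404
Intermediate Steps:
h = 396 (h = -4*(9 + 27*(-4)) = -4*(9 - 108) = -4*(-99) = 396)
I(w, s) = sqrt(s**2 + w**2)
sqrt(h + I(62, 26 - 1*30)) = sqrt(396 + sqrt((26 - 1*30)**2 + 62**2)) = sqrt(396 + sqrt((26 - 30)**2 + 3844)) = sqrt(396 + sqrt((-4)**2 + 3844)) = sqrt(396 + sqrt(16 + 3844)) = sqrt(396 + sqrt(3860)) = sqrt(396 + 2*sqrt(965))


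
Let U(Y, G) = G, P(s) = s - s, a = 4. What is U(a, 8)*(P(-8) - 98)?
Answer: -784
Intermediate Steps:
P(s) = 0
U(a, 8)*(P(-8) - 98) = 8*(0 - 98) = 8*(-98) = -784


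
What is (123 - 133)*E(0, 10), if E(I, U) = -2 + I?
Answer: 20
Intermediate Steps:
(123 - 133)*E(0, 10) = (123 - 133)*(-2 + 0) = -10*(-2) = 20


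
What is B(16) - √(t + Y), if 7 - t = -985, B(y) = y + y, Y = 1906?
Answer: 32 - 3*√322 ≈ -21.833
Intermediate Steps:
B(y) = 2*y
t = 992 (t = 7 - 1*(-985) = 7 + 985 = 992)
B(16) - √(t + Y) = 2*16 - √(992 + 1906) = 32 - √2898 = 32 - 3*√322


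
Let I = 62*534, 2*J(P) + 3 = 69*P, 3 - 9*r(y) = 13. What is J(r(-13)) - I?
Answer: -198887/6 ≈ -33148.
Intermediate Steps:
r(y) = -10/9 (r(y) = ⅓ - ⅑*13 = ⅓ - 13/9 = -10/9)
J(P) = -3/2 + 69*P/2 (J(P) = -3/2 + (69*P)/2 = -3/2 + 69*P/2)
I = 33108
J(r(-13)) - I = (-3/2 + (69/2)*(-10/9)) - 1*33108 = (-3/2 - 115/3) - 33108 = -239/6 - 33108 = -198887/6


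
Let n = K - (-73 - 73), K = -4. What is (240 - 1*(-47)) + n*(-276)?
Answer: -38905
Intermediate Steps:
n = 142 (n = -4 - (-73 - 73) = -4 - 1*(-146) = -4 + 146 = 142)
(240 - 1*(-47)) + n*(-276) = (240 - 1*(-47)) + 142*(-276) = (240 + 47) - 39192 = 287 - 39192 = -38905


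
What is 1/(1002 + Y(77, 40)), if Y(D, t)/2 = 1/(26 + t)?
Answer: 33/33067 ≈ 0.00099797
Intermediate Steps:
Y(D, t) = 2/(26 + t)
1/(1002 + Y(77, 40)) = 1/(1002 + 2/(26 + 40)) = 1/(1002 + 2/66) = 1/(1002 + 2*(1/66)) = 1/(1002 + 1/33) = 1/(33067/33) = 33/33067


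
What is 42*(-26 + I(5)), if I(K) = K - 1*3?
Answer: -1008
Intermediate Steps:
I(K) = -3 + K (I(K) = K - 3 = -3 + K)
42*(-26 + I(5)) = 42*(-26 + (-3 + 5)) = 42*(-26 + 2) = 42*(-24) = -1008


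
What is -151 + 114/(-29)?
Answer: -4493/29 ≈ -154.93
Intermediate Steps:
-151 + 114/(-29) = -151 + 114*(-1/29) = -151 - 114/29 = -4493/29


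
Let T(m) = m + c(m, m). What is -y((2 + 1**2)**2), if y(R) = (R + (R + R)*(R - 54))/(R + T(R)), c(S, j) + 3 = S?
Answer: 267/8 ≈ 33.375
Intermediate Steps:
c(S, j) = -3 + S
T(m) = -3 + 2*m (T(m) = m + (-3 + m) = -3 + 2*m)
y(R) = (R + 2*R*(-54 + R))/(-3 + 3*R) (y(R) = (R + (R + R)*(R - 54))/(R + (-3 + 2*R)) = (R + (2*R)*(-54 + R))/(-3 + 3*R) = (R + 2*R*(-54 + R))/(-3 + 3*R))
-y((2 + 1**2)**2) = -(2 + 1**2)**2*(-107 + 2*(2 + 1**2)**2)/(3*(-1 + (2 + 1**2)**2)) = -(2 + 1)**2*(-107 + 2*(2 + 1)**2)/(3*(-1 + (2 + 1)**2)) = -3**2*(-107 + 2*3**2)/(3*(-1 + 3**2)) = -9*(-107 + 2*9)/(3*(-1 + 9)) = -9*(-107 + 18)/(3*8) = -9*(-89)/(3*8) = -1*(-267/8) = 267/8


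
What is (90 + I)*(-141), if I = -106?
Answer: 2256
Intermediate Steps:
(90 + I)*(-141) = (90 - 106)*(-141) = -16*(-141) = 2256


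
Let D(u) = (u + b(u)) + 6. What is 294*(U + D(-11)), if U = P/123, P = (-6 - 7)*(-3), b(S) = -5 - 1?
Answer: -128772/41 ≈ -3140.8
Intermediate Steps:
b(S) = -6
P = 39 (P = -13*(-3) = 39)
D(u) = u (D(u) = (u - 6) + 6 = (-6 + u) + 6 = u)
U = 13/41 (U = 39/123 = 39*(1/123) = 13/41 ≈ 0.31707)
294*(U + D(-11)) = 294*(13/41 - 11) = 294*(-438/41) = -128772/41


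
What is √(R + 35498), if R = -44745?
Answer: I*√9247 ≈ 96.161*I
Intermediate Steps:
√(R + 35498) = √(-44745 + 35498) = √(-9247) = I*√9247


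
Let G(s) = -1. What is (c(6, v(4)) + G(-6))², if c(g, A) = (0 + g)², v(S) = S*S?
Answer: 1225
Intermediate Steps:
v(S) = S²
c(g, A) = g²
(c(6, v(4)) + G(-6))² = (6² - 1)² = (36 - 1)² = 35² = 1225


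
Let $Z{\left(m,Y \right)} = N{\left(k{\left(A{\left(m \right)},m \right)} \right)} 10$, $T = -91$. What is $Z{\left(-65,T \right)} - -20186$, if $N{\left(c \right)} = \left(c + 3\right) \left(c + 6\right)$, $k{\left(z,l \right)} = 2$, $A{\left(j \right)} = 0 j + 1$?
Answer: $20586$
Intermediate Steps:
$A{\left(j \right)} = 1$ ($A{\left(j \right)} = 0 + 1 = 1$)
$N{\left(c \right)} = \left(3 + c\right) \left(6 + c\right)$
$Z{\left(m,Y \right)} = 400$ ($Z{\left(m,Y \right)} = \left(18 + 2^{2} + 9 \cdot 2\right) 10 = \left(18 + 4 + 18\right) 10 = 40 \cdot 10 = 400$)
$Z{\left(-65,T \right)} - -20186 = 400 - -20186 = 400 + 20186 = 20586$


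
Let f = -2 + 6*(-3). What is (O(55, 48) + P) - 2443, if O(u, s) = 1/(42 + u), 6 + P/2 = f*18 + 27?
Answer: -302736/97 ≈ -3121.0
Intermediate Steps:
f = -20 (f = -2 - 18 = -20)
P = -678 (P = -12 + 2*(-20*18 + 27) = -12 + 2*(-360 + 27) = -12 + 2*(-333) = -12 - 666 = -678)
(O(55, 48) + P) - 2443 = (1/(42 + 55) - 678) - 2443 = (1/97 - 678) - 2443 = -65765/97 - 2443 = -302736/97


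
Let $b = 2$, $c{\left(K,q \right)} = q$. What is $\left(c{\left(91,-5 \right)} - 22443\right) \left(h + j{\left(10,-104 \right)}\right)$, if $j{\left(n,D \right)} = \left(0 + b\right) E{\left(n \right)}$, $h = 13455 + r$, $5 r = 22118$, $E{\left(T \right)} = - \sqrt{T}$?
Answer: $- \frac{2006694064}{5} + 44896 \sqrt{10} \approx -4.012 \cdot 10^{8}$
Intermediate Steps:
$r = \frac{22118}{5}$ ($r = \frac{1}{5} \cdot 22118 = \frac{22118}{5} \approx 4423.6$)
$h = \frac{89393}{5}$ ($h = 13455 + \frac{22118}{5} = \frac{89393}{5} \approx 17879.0$)
$j{\left(n,D \right)} = - 2 \sqrt{n}$ ($j{\left(n,D \right)} = \left(0 + 2\right) \left(- \sqrt{n}\right) = 2 \left(- \sqrt{n}\right) = - 2 \sqrt{n}$)
$\left(c{\left(91,-5 \right)} - 22443\right) \left(h + j{\left(10,-104 \right)}\right) = \left(-5 - 22443\right) \left(\frac{89393}{5} - 2 \sqrt{10}\right) = - 22448 \left(\frac{89393}{5} - 2 \sqrt{10}\right) = - \frac{2006694064}{5} + 44896 \sqrt{10}$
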